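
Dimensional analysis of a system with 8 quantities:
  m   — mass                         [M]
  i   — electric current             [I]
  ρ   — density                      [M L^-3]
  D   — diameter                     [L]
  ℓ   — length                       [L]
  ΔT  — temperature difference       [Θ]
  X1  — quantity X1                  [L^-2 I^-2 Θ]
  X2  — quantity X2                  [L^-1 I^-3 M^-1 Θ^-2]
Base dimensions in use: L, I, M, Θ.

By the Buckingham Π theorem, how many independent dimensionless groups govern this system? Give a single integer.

4

Write exponents as rows L,I,M,Θ / cols m,i,ρ,D,ℓ,ΔT,X1,X2:
  L: [ 0  0 -3  1  1  0 -2 -1]
  I: [ 0  1  0  0  0  0 -2 -3]
  M: [ 1  0  1  0  0  0  0 -1]
  Θ: [ 0  0  0  0  0  1  1 -2]
Echelon form has 4 nonzero rows (pivots: m,i,ρ,ΔT)
n=8, r=4 ⇒ 4 dimensionless groups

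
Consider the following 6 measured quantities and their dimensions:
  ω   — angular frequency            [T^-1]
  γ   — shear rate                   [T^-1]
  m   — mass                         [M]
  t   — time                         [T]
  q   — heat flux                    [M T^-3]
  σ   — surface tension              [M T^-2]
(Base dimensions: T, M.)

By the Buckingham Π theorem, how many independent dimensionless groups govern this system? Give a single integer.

Dimensional matrix (T×M by ω×γ×m×t×q×σ):
  T: [-1 -1  0  1 -3 -2]
  M: [ 0  0  1  0  1  1]
Row reduction gives pivot columns ω,m; rank = 2
n=6, r=2 ⇒ 4 dimensionless groups

4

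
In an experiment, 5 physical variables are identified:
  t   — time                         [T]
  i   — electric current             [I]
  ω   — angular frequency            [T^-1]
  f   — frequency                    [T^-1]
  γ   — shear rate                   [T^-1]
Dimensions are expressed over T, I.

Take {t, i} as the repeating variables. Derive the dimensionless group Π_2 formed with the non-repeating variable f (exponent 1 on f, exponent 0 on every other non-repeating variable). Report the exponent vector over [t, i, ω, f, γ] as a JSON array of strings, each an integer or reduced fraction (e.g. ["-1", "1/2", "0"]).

Write exponents as rows T,I / cols t,i,ω,f,γ:
  T: [ 1  0 -1 -1 -1]
  I: [ 0  1  0  0  0]
Row reduction gives pivot columns t,i; rank = 2
Pivot set = {t,i}, free = {ω,f,γ}
RREF:
  r0: [   1    0   -1   -1   -1]
  r1: [   0    1    0    0    0]
Fix exponent of f at 1, ω at 0, γ at 0; solve each RREF row for its pivot's exponent:
  r0: exp(t) + (-1)·1 = 0 ⇒ exp(t) = 1
  r1: exp(i) + (0)·1 = 0 ⇒ exp(i) = 0
Π_2 = t · f

["1", "0", "0", "1", "0"]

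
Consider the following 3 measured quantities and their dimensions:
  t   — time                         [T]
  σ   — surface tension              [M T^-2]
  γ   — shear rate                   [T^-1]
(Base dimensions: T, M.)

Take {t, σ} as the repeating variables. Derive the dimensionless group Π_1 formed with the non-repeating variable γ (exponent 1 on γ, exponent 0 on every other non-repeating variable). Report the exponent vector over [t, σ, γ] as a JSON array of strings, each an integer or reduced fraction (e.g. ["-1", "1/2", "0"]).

["1", "0", "1"]

Dimensional matrix (T×M by t×σ×γ):
  T: [ 1 -2 -1]
  M: [ 0  1  0]
Echelon form has 2 nonzero rows (pivots: t,σ)
Pivot set = {t,σ}, free = {γ}
RREF:
  r0: [   1    0   -1]
  r1: [   0    1    0]
Fix exponent of γ at 1; solve each RREF row for its pivot's exponent:
  r0: exp(t) + (-1)·1 = 0 ⇒ exp(t) = 1
  r1: exp(σ) + (0)·1 = 0 ⇒ exp(σ) = 0
Π_1 = t · γ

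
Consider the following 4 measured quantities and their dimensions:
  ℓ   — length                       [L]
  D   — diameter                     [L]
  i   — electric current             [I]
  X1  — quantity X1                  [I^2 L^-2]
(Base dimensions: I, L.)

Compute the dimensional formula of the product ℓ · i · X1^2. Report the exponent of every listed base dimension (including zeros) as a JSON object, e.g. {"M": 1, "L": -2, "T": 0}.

{"I": 5, "L": -3}

Dimensional matrix (I×L by ℓ×D×i×X1):
  I: [ 0  0  1  2]
  L: [ 1  1  0 -2]
  [I]: (1)·0+(1)·1+(2)·2 = 5
  [L]: (1)·1+(1)·0+(2)·-2 = -3
⇒ I^5 L^-3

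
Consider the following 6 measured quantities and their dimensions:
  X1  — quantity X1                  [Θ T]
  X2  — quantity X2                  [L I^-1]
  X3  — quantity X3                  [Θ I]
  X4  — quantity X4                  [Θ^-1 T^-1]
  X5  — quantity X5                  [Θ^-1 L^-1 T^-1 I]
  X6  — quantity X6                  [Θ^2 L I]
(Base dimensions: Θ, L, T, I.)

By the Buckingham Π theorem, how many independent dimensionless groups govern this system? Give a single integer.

Dimensional matrix (Θ×L×T×I by X1×X2×X3×X4×X5×X6):
  Θ: [ 1  0  1 -1 -1  2]
  L: [ 0  1  0  0 -1  1]
  T: [ 1  0  0 -1 -1  0]
  I: [ 0 -1  1  0  1  1]
RREF → pivots at {X1,X2,X3} ⇒ r = 3
Π count = n − r = 6 − 3 = 3

3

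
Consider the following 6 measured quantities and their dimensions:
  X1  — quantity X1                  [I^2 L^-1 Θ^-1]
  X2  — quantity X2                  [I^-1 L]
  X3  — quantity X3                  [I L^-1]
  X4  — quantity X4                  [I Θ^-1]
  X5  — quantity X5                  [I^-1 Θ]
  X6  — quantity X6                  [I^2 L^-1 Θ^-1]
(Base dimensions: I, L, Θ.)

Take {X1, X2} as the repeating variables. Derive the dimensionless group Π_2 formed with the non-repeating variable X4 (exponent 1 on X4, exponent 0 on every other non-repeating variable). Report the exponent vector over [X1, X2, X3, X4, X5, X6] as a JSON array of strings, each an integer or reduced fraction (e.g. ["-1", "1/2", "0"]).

["-1", "-1", "0", "1", "0", "0"]

Write exponents as rows I,L,Θ / cols X1,X2,X3,X4,X5,X6:
  I: [ 2 -1  1  1 -1  2]
  L: [-1  1 -1  0  0 -1]
  Θ: [-1  0  0 -1  1 -1]
Row reduction gives pivot columns X1,X2; rank = 2
Repeat: X1,X2; free: X3,X4,X5,X6
RREF:
  r0: [   1    0    0    1   -1    1]
  r1: [   0    1   -1    1   -1    0]
  r2: [   0    0    0    0    0    0]
Fix exponent of X4 at 1, X3 at 0, X5 at 0, X6 at 0; solve each RREF row for its pivot's exponent:
  r0: exp(X1) + (1)·1 = 0 ⇒ exp(X1) = -1
  r1: exp(X2) + (1)·1 = 0 ⇒ exp(X2) = -1
Π_2 = X1^-1 · X2^-1 · X4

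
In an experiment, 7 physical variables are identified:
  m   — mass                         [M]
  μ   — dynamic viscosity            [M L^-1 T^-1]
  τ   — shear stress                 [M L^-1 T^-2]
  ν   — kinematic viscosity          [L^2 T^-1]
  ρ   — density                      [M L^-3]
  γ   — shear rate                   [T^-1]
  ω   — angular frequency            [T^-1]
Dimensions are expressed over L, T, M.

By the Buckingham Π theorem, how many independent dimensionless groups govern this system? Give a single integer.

4

Exponent matrix [L,T,M] × [m,μ,τ,ν,ρ,γ,ω]:
  L: [ 0 -1 -1  2 -3  0  0]
  T: [ 0 -1 -2 -1  0 -1 -1]
  M: [ 1  1  1  0  1  0  0]
RREF → pivots at {m,μ,τ} ⇒ r = 3
n=7, r=3 ⇒ 4 dimensionless groups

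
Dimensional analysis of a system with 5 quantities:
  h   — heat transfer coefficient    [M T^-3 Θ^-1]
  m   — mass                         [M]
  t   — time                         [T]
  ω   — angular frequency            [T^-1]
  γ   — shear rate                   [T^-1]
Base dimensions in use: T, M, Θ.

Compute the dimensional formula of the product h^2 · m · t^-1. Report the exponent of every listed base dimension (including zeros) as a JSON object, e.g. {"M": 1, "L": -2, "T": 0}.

Write exponents as rows T,M,Θ / cols h,m,t,ω,γ:
  T: [-3  0  1 -1 -1]
  M: [ 1  1  0  0  0]
  Θ: [-1  0  0  0  0]
  [T]: (2)·-3+(1)·0+(-1)·1 = -7
  [M]: (2)·1+(1)·1+(-1)·0 = 3
  [Θ]: (2)·-1+(1)·0+(-1)·0 = -2
⇒ T^-7 M^3 Θ^-2

{"T": -7, "M": 3, "Θ": -2}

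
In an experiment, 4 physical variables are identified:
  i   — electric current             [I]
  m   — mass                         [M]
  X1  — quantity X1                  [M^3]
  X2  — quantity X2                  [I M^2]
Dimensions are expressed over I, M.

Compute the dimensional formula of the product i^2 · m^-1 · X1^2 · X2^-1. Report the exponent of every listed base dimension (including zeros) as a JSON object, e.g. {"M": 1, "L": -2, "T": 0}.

Write exponents as rows I,M / cols i,m,X1,X2:
  I: [ 1  0  0  1]
  M: [ 0  1  3  2]
  [I]: (2)·1+(-1)·0+(2)·0+(-1)·1 = 1
  [M]: (2)·0+(-1)·1+(2)·3+(-1)·2 = 3
⇒ I M^3

{"I": 1, "M": 3}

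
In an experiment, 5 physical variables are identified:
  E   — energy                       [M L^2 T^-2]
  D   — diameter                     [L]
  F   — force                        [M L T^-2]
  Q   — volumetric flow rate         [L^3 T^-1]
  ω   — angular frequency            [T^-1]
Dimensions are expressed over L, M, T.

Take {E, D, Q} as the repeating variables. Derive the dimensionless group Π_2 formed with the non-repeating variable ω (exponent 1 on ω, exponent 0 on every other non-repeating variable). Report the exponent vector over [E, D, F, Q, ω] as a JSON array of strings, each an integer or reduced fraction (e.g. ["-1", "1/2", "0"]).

Write exponents as rows L,M,T / cols E,D,F,Q,ω:
  L: [ 2  1  1  3  0]
  M: [ 1  0  1  0  0]
  T: [-2  0 -2 -1 -1]
Echelon form has 3 nonzero rows (pivots: E,D,Q)
Repeat: E,D,Q; free: F,ω
RREF:
  r0: [   1    0    1    0    0]
  r1: [   0    1   -1    0   -3]
  r2: [   0    0    0    1    1]
Fix exponent of ω at 1, F at 0; solve each RREF row for its pivot's exponent:
  r0: exp(E) + (0)·1 = 0 ⇒ exp(E) = 0
  r1: exp(D) + (-3)·1 = 0 ⇒ exp(D) = 3
  r2: exp(Q) + (1)·1 = 0 ⇒ exp(Q) = -1
Π_2 = D^3 · Q^-1 · ω

["0", "3", "0", "-1", "1"]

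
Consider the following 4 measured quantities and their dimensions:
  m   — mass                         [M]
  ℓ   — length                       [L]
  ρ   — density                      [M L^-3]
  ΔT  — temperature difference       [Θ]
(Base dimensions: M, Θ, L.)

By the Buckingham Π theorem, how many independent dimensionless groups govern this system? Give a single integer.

Exponent matrix [M,Θ,L] × [m,ℓ,ρ,ΔT]:
  M: [ 1  0  1  0]
  Θ: [ 0  0  0  1]
  L: [ 0  1 -3  0]
Echelon form has 3 nonzero rows (pivots: m,ℓ,ΔT)
n=4, r=3 ⇒ 1 dimensionless group

1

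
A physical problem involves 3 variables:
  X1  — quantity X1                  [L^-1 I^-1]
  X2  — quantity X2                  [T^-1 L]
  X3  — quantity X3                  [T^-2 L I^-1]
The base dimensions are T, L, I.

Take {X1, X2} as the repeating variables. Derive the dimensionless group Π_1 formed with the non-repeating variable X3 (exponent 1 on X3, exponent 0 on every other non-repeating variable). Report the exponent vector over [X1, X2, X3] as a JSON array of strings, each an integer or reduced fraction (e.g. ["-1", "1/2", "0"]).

Dimensional matrix (T×L×I by X1×X2×X3):
  T: [ 0 -1 -2]
  L: [-1  1  1]
  I: [-1  0 -1]
Echelon form has 2 nonzero rows (pivots: X1,X2)
Repeat: X1,X2; free: X3
RREF:
  r0: [   1    0    1]
  r1: [   0    1    2]
  r2: [   0    0    0]
Fix exponent of X3 at 1; solve each RREF row for its pivot's exponent:
  r0: exp(X1) + (1)·1 = 0 ⇒ exp(X1) = -1
  r1: exp(X2) + (2)·1 = 0 ⇒ exp(X2) = -2
Π_1 = X1^-1 · X2^-2 · X3

["-1", "-2", "1"]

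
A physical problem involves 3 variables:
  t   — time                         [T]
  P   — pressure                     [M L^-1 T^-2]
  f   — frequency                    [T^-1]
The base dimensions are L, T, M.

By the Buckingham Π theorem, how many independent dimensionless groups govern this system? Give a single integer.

1

Dimensional matrix (L×T×M by t×P×f):
  L: [ 0 -1  0]
  T: [ 1 -2 -1]
  M: [ 0  1  0]
Echelon form has 2 nonzero rows (pivots: t,P)
n=3, r=2 ⇒ 1 dimensionless group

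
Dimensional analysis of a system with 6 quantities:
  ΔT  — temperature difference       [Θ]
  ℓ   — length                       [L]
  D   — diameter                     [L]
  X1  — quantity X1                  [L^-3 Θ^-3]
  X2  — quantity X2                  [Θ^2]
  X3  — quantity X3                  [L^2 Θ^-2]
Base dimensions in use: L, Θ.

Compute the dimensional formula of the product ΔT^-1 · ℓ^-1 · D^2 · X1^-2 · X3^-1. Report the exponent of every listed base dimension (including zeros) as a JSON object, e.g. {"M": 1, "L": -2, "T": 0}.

{"L": 5, "Θ": 7}

Dimensional matrix (L×Θ by ΔT×ℓ×D×X1×X2×X3):
  L: [ 0  1  1 -3  0  2]
  Θ: [ 1  0  0 -3  2 -2]
  [L]: (-1)·0+(-1)·1+(2)·1+(-2)·-3+(-1)·2 = 5
  [Θ]: (-1)·1+(-1)·0+(2)·0+(-2)·-3+(-1)·-2 = 7
⇒ L^5 Θ^7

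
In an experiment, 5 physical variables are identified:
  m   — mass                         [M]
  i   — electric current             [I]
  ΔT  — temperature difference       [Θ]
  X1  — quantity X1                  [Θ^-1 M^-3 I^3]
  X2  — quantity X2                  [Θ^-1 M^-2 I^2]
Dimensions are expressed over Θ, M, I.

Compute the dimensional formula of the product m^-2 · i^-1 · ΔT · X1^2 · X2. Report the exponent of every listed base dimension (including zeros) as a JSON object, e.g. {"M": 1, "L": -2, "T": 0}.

{"Θ": -2, "M": -10, "I": 7}

Dimensional matrix (Θ×M×I by m×i×ΔT×X1×X2):
  Θ: [ 0  0  1 -1 -1]
  M: [ 1  0  0 -3 -2]
  I: [ 0  1  0  3  2]
  [Θ]: (-2)·0+(-1)·0+(1)·1+(2)·-1+(1)·-1 = -2
  [M]: (-2)·1+(-1)·0+(1)·0+(2)·-3+(1)·-2 = -10
  [I]: (-2)·0+(-1)·1+(1)·0+(2)·3+(1)·2 = 7
⇒ Θ^-2 M^-10 I^7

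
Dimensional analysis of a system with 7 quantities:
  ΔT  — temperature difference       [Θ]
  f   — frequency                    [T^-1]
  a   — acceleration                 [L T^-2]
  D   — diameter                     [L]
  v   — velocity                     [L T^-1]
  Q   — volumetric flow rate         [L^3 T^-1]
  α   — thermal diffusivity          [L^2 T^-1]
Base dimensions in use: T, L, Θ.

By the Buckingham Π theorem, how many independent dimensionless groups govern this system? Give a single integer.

4

Exponent matrix [T,L,Θ] × [ΔT,f,a,D,v,Q,α]:
  T: [ 0 -1 -2  0 -1 -1 -1]
  L: [ 0  0  1  1  1  3  2]
  Θ: [ 1  0  0  0  0  0  0]
Row reduction gives pivot columns ΔT,f,a; rank = 3
Π count = n − r = 7 − 3 = 4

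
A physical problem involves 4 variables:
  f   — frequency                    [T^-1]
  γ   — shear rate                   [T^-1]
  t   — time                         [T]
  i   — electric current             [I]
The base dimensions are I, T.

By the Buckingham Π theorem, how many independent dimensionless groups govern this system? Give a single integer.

Write exponents as rows I,T / cols f,γ,t,i:
  I: [ 0  0  0  1]
  T: [-1 -1  1  0]
Row reduction gives pivot columns f,i; rank = 2
Π count = n − r = 4 − 2 = 2

2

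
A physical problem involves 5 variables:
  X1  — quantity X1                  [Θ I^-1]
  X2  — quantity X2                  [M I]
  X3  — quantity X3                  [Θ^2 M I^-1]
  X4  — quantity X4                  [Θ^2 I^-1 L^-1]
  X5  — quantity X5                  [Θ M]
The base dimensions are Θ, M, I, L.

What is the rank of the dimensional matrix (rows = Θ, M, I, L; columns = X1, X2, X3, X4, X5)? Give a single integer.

Exponent matrix [Θ,M,I,L] × [X1,X2,X3,X4,X5]:
  Θ: [ 1  0  2  2  1]
  M: [ 0  1  1  0  1]
  I: [-1  1 -1 -1  0]
  L: [ 0  0  0 -1  0]
Echelon form has 3 nonzero rows (pivots: X1,X2,X4)

3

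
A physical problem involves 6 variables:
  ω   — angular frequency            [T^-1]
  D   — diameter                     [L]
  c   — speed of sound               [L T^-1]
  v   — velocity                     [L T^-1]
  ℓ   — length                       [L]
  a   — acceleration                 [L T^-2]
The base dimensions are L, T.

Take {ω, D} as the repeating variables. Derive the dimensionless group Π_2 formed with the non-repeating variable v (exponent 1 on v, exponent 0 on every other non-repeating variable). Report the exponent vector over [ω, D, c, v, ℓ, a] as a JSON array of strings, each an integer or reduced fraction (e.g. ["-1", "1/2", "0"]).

["-1", "-1", "0", "1", "0", "0"]

Dimensional matrix (L×T by ω×D×c×v×ℓ×a):
  L: [ 0  1  1  1  1  1]
  T: [-1  0 -1 -1  0 -2]
Row reduction gives pivot columns ω,D; rank = 2
Repeat: ω,D; free: c,v,ℓ,a
RREF:
  r0: [   1    0    1    1    0    2]
  r1: [   0    1    1    1    1    1]
Fix exponent of v at 1, c at 0, ℓ at 0, a at 0; solve each RREF row for its pivot's exponent:
  r0: exp(ω) + (1)·1 = 0 ⇒ exp(ω) = -1
  r1: exp(D) + (1)·1 = 0 ⇒ exp(D) = -1
Π_2 = ω^-1 · D^-1 · v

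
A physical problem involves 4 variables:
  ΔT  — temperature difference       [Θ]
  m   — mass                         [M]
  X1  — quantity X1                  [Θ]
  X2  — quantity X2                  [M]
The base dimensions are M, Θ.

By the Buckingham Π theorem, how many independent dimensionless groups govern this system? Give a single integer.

Dimensional matrix (M×Θ by ΔT×m×X1×X2):
  M: [ 0  1  0  1]
  Θ: [ 1  0  1  0]
RREF → pivots at {ΔT,m} ⇒ r = 2
n=4, r=2 ⇒ 2 dimensionless groups

2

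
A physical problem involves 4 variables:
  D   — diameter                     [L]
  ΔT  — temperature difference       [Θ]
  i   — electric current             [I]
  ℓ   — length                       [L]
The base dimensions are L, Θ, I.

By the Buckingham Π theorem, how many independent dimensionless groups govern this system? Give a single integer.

1

Exponent matrix [L,Θ,I] × [D,ΔT,i,ℓ]:
  L: [ 1  0  0  1]
  Θ: [ 0  1  0  0]
  I: [ 0  0  1  0]
Echelon form has 3 nonzero rows (pivots: D,ΔT,i)
n=4, r=3 ⇒ 1 dimensionless group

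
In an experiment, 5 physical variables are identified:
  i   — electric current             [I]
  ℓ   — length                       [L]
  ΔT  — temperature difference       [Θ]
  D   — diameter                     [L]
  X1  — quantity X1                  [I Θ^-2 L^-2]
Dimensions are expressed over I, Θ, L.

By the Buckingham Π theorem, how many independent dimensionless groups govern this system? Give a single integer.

Exponent matrix [I,Θ,L] × [i,ℓ,ΔT,D,X1]:
  I: [ 1  0  0  0  1]
  Θ: [ 0  0  1  0 -2]
  L: [ 0  1  0  1 -2]
Row reduction gives pivot columns i,ℓ,ΔT; rank = 3
n=5, r=3 ⇒ 2 dimensionless groups

2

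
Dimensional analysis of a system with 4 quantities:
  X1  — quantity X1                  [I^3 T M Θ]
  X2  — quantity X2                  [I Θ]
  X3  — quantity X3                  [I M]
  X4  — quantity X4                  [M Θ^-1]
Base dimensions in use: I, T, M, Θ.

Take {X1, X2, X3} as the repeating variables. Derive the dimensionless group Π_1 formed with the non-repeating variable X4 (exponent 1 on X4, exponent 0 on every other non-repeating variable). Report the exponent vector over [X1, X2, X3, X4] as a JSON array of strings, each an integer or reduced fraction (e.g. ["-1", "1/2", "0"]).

["0", "1", "-1", "1"]

Write exponents as rows I,T,M,Θ / cols X1,X2,X3,X4:
  I: [ 3  1  1  0]
  T: [ 1  0  0  0]
  M: [ 1  0  1  1]
  Θ: [ 1  1  0 -1]
RREF → pivots at {X1,X2,X3} ⇒ r = 3
Repeat: X1,X2,X3; free: X4
RREF:
  r0: [   1    0    0    0]
  r1: [   0    1    0   -1]
  r2: [   0    0    1    1]
  r3: [   0    0    0    0]
Fix exponent of X4 at 1; solve each RREF row for its pivot's exponent:
  r0: exp(X1) + (0)·1 = 0 ⇒ exp(X1) = 0
  r1: exp(X2) + (-1)·1 = 0 ⇒ exp(X2) = 1
  r2: exp(X3) + (1)·1 = 0 ⇒ exp(X3) = -1
Π_1 = X2 · X3^-1 · X4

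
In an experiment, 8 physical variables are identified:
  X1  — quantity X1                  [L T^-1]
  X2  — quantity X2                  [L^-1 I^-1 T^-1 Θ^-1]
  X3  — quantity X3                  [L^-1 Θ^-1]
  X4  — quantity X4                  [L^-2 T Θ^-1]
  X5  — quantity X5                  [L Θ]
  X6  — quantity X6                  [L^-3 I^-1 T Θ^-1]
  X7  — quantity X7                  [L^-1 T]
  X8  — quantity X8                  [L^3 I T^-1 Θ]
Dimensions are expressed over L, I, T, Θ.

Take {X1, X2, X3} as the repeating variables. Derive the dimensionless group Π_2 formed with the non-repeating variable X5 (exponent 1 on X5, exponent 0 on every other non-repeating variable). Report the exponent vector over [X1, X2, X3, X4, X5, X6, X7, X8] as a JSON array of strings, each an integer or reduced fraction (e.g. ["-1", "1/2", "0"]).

["0", "0", "1", "0", "1", "0", "0", "0"]

Write exponents as rows L,I,T,Θ / cols X1,X2,X3,X4,X5,X6,X7,X8:
  L: [ 1 -1 -1 -2  1 -3 -1  3]
  I: [ 0 -1  0  0  0 -1  0  1]
  T: [-1 -1  0  1  0  1  1 -1]
  Θ: [ 0 -1 -1 -1  1 -1  0  1]
Echelon form has 3 nonzero rows (pivots: X1,X2,X3)
Pivot set = {X1,X2,X3}, free = {X4,X5,X6,X7,X8}
RREF:
  r0: [   1    0    0   -1    0   -2   -1    2]
  r1: [   0    1    0    0    0    1    0   -1]
  r2: [   0    0    1    1   -1    0    0    0]
  r3: [   0    0    0    0    0    0    0    0]
Fix exponent of X5 at 1, X4 at 0, X6 at 0, X7 at 0, X8 at 0; solve each RREF row for its pivot's exponent:
  r0: exp(X1) + (0)·1 = 0 ⇒ exp(X1) = 0
  r1: exp(X2) + (0)·1 = 0 ⇒ exp(X2) = 0
  r2: exp(X3) + (-1)·1 = 0 ⇒ exp(X3) = 1
Π_2 = X3 · X5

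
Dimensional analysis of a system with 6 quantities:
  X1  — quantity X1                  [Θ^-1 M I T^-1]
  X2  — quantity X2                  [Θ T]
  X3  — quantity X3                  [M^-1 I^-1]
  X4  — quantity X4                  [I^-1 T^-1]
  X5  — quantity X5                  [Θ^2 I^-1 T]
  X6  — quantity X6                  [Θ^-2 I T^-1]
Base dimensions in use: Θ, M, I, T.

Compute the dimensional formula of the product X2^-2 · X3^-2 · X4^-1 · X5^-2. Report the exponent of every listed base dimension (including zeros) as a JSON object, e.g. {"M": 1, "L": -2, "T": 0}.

Exponent matrix [Θ,M,I,T] × [X1,X2,X3,X4,X5,X6]:
  Θ: [-1  1  0  0  2 -2]
  M: [ 1  0 -1  0  0  0]
  I: [ 1  0 -1 -1 -1  1]
  T: [-1  1  0 -1  1 -1]
  [Θ]: (-2)·1+(-2)·0+(-1)·0+(-2)·2 = -6
  [M]: (-2)·0+(-2)·-1+(-1)·0+(-2)·0 = 2
  [I]: (-2)·0+(-2)·-1+(-1)·-1+(-2)·-1 = 5
  [T]: (-2)·1+(-2)·0+(-1)·-1+(-2)·1 = -3
⇒ Θ^-6 M^2 I^5 T^-3

{"Θ": -6, "M": 2, "I": 5, "T": -3}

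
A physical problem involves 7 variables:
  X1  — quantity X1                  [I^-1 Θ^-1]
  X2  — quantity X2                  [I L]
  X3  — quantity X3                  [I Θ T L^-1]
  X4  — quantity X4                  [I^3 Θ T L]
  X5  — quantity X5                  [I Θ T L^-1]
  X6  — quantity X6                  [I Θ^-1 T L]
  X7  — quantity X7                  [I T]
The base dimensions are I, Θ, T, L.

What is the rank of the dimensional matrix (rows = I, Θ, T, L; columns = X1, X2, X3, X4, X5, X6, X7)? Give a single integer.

3

Dimensional matrix (I×Θ×T×L by X1×X2×X3×X4×X5×X6×X7):
  I: [-1  1  1  3  1  1  1]
  Θ: [-1  0  1  1  1 -1  0]
  T: [ 0  0  1  1  1  1  1]
  L: [ 0  1 -1  1 -1  1  0]
Echelon form has 3 nonzero rows (pivots: X1,X2,X3)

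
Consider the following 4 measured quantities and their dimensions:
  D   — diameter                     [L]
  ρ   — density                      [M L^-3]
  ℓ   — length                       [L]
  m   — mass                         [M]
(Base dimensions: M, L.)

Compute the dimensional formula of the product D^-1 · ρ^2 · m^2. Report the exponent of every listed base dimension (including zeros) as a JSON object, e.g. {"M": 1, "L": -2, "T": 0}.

Exponent matrix [M,L] × [D,ρ,ℓ,m]:
  M: [ 0  1  0  1]
  L: [ 1 -3  1  0]
  [M]: (-1)·0+(2)·1+(2)·1 = 4
  [L]: (-1)·1+(2)·-3+(2)·0 = -7
⇒ M^4 L^-7

{"M": 4, "L": -7}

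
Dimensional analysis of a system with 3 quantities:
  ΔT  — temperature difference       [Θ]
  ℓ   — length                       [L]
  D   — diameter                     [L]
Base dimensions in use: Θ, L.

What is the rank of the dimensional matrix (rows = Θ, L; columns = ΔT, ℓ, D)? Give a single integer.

Dimensional matrix (Θ×L by ΔT×ℓ×D):
  Θ: [ 1  0  0]
  L: [ 0  1  1]
RREF → pivots at {ΔT,ℓ} ⇒ r = 2

2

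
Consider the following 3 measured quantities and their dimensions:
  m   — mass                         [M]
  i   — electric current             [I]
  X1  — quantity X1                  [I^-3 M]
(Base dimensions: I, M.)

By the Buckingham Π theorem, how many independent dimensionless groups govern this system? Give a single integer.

1

Write exponents as rows I,M / cols m,i,X1:
  I: [ 0  1 -3]
  M: [ 1  0  1]
RREF → pivots at {m,i} ⇒ r = 2
n=3, r=2 ⇒ 1 dimensionless group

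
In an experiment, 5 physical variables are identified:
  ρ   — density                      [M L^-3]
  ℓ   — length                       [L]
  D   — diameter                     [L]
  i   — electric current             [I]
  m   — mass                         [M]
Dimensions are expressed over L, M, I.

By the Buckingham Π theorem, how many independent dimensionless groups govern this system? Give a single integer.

Exponent matrix [L,M,I] × [ρ,ℓ,D,i,m]:
  L: [-3  1  1  0  0]
  M: [ 1  0  0  0  1]
  I: [ 0  0  0  1  0]
Row reduction gives pivot columns ρ,ℓ,i; rank = 3
n=5, r=3 ⇒ 2 dimensionless groups

2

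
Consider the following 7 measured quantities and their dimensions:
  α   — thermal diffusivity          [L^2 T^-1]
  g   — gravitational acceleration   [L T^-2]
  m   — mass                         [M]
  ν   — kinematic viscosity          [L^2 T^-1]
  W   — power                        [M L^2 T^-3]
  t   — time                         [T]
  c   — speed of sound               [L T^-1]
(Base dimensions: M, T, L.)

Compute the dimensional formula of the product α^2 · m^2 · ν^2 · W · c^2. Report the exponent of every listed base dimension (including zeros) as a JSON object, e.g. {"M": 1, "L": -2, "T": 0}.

Dimensional matrix (M×T×L by α×g×m×ν×W×t×c):
  M: [ 0  0  1  0  1  0  0]
  T: [-1 -2  0 -1 -3  1 -1]
  L: [ 2  1  0  2  2  0  1]
  [M]: (2)·0+(2)·1+(2)·0+(1)·1+(2)·0 = 3
  [T]: (2)·-1+(2)·0+(2)·-1+(1)·-3+(2)·-1 = -9
  [L]: (2)·2+(2)·0+(2)·2+(1)·2+(2)·1 = 12
⇒ M^3 T^-9 L^12

{"M": 3, "T": -9, "L": 12}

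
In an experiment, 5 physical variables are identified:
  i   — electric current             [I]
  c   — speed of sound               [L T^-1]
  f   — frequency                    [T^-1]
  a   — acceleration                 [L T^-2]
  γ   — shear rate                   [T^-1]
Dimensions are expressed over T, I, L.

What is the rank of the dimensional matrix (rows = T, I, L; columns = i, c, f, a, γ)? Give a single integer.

Exponent matrix [T,I,L] × [i,c,f,a,γ]:
  T: [ 0 -1 -1 -2 -1]
  I: [ 1  0  0  0  0]
  L: [ 0  1  0  1  0]
Echelon form has 3 nonzero rows (pivots: i,c,f)

3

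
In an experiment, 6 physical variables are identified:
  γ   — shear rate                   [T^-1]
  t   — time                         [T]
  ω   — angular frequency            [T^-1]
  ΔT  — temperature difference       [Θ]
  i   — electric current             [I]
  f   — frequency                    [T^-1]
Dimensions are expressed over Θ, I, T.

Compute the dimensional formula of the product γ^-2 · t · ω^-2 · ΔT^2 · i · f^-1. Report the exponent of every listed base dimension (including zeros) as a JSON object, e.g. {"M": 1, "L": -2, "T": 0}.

{"Θ": 2, "I": 1, "T": 6}

Dimensional matrix (Θ×I×T by γ×t×ω×ΔT×i×f):
  Θ: [ 0  0  0  1  0  0]
  I: [ 0  0  0  0  1  0]
  T: [-1  1 -1  0  0 -1]
  [Θ]: (-2)·0+(1)·0+(-2)·0+(2)·1+(1)·0+(-1)·0 = 2
  [I]: (-2)·0+(1)·0+(-2)·0+(2)·0+(1)·1+(-1)·0 = 1
  [T]: (-2)·-1+(1)·1+(-2)·-1+(2)·0+(1)·0+(-1)·-1 = 6
⇒ Θ^2 I T^6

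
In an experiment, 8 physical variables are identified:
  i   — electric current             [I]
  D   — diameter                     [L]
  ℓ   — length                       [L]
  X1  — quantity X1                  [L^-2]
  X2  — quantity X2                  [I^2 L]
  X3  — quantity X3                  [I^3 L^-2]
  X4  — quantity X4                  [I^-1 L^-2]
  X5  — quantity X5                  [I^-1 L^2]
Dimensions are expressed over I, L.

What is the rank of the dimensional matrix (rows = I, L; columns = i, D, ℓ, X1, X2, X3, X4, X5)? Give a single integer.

2

Exponent matrix [I,L] × [i,D,ℓ,X1,X2,X3,X4,X5]:
  I: [ 1  0  0  0  2  3 -1 -1]
  L: [ 0  1  1 -2  1 -2 -2  2]
Echelon form has 2 nonzero rows (pivots: i,D)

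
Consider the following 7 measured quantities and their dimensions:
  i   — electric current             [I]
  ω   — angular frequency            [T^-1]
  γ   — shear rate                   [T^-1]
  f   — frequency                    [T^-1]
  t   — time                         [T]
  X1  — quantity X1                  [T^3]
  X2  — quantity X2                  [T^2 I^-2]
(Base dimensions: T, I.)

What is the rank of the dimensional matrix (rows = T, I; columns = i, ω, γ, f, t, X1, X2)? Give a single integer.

Dimensional matrix (T×I by i×ω×γ×f×t×X1×X2):
  T: [ 0 -1 -1 -1  1  3  2]
  I: [ 1  0  0  0  0  0 -2]
Row reduction gives pivot columns i,ω; rank = 2

2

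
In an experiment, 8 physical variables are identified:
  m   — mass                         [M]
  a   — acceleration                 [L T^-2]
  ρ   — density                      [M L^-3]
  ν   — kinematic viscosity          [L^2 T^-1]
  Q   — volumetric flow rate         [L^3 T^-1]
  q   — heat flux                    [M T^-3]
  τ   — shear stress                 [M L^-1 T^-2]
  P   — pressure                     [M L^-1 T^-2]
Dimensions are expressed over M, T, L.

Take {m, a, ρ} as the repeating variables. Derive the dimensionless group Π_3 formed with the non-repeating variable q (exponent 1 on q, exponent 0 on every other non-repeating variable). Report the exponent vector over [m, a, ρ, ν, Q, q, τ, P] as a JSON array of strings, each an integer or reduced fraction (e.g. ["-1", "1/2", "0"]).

["-1/2", "-3/2", "-1/2", "0", "0", "1", "0", "0"]

Dimensional matrix (M×T×L by m×a×ρ×ν×Q×q×τ×P):
  M: [ 1  0  1  0  0  1  1  1]
  T: [ 0 -2  0 -1 -1 -3 -2 -2]
  L: [ 0  1 -3  2  3  0 -1 -1]
Echelon form has 3 nonzero rows (pivots: m,a,ρ)
Repeat: m,a,ρ; free: ν,Q,q,τ,P
RREF:
  r0: [   1    0    0  1/2  5/6  1/2  1/3  1/3]
  r1: [   0    1    0  1/2  1/2  3/2    1    1]
  r2: [   0    0    1 -1/2 -5/6  1/2  2/3  2/3]
Fix exponent of q at 1, ν at 0, Q at 0, τ at 0, P at 0; solve each RREF row for its pivot's exponent:
  r0: exp(m) + (1/2)·1 = 0 ⇒ exp(m) = -1/2
  r1: exp(a) + (3/2)·1 = 0 ⇒ exp(a) = -3/2
  r2: exp(ρ) + (1/2)·1 = 0 ⇒ exp(ρ) = -1/2
Π_3 = m^(-1/2) · a^(-3/2) · ρ^(-1/2) · q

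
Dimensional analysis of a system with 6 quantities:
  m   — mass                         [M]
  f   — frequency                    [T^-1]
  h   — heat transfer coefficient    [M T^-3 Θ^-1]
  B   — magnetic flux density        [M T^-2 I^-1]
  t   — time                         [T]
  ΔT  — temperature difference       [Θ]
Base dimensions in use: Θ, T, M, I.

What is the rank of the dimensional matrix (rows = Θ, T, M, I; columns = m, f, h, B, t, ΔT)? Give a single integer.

4

Dimensional matrix (Θ×T×M×I by m×f×h×B×t×ΔT):
  Θ: [ 0  0 -1  0  0  1]
  T: [ 0 -1 -3 -2  1  0]
  M: [ 1  0  1  1  0  0]
  I: [ 0  0  0 -1  0  0]
RREF → pivots at {m,f,h,B} ⇒ r = 4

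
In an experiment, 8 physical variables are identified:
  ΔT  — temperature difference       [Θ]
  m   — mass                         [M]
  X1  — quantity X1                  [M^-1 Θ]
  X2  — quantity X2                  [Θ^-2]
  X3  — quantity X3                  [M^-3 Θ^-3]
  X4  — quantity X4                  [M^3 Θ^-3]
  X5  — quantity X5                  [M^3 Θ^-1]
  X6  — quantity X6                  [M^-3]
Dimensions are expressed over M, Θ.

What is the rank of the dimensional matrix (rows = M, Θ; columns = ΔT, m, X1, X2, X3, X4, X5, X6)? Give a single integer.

2

Write exponents as rows M,Θ / cols ΔT,m,X1,X2,X3,X4,X5,X6:
  M: [ 0  1 -1  0 -3  3  3 -3]
  Θ: [ 1  0  1 -2 -3 -3 -1  0]
Row reduction gives pivot columns ΔT,m; rank = 2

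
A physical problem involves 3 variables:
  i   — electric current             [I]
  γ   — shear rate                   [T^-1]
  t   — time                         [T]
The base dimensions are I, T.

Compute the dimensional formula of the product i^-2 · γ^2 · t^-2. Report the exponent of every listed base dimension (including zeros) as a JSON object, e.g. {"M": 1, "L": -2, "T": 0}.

Exponent matrix [I,T] × [i,γ,t]:
  I: [ 1  0  0]
  T: [ 0 -1  1]
  [I]: (-2)·1+(2)·0+(-2)·0 = -2
  [T]: (-2)·0+(2)·-1+(-2)·1 = -4
⇒ I^-2 T^-4

{"I": -2, "T": -4}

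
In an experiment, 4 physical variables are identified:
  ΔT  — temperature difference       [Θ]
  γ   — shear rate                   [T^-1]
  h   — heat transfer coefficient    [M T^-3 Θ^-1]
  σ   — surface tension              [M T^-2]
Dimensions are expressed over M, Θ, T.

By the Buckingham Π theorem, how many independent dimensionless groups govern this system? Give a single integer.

Dimensional matrix (M×Θ×T by ΔT×γ×h×σ):
  M: [ 0  0  1  1]
  Θ: [ 1  0 -1  0]
  T: [ 0 -1 -3 -2]
Row reduction gives pivot columns ΔT,γ,h; rank = 3
n=4, r=3 ⇒ 1 dimensionless group

1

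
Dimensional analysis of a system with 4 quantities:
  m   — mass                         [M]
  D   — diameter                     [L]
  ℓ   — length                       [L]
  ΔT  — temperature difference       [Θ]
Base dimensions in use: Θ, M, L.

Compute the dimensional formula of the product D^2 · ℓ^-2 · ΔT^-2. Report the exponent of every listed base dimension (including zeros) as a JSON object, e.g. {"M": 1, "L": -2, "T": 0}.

{"Θ": -2, "M": 0, "L": 0}

Write exponents as rows Θ,M,L / cols m,D,ℓ,ΔT:
  Θ: [ 0  0  0  1]
  M: [ 1  0  0  0]
  L: [ 0  1  1  0]
  [Θ]: (2)·0+(-2)·0+(-2)·1 = -2
  [M]: (2)·0+(-2)·0+(-2)·0 = 0
  [L]: (2)·1+(-2)·1+(-2)·0 = 0
⇒ Θ^-2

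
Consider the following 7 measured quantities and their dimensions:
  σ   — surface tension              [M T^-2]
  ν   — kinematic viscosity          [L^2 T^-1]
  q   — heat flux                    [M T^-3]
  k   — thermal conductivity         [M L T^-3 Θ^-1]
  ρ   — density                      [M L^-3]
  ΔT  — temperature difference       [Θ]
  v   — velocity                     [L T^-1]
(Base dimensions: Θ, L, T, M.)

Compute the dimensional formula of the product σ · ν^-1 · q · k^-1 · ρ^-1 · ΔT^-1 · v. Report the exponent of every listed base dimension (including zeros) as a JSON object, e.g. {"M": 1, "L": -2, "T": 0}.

{"Θ": 0, "L": 1, "T": -2, "M": 0}

Dimensional matrix (Θ×L×T×M by σ×ν×q×k×ρ×ΔT×v):
  Θ: [ 0  0  0 -1  0  1  0]
  L: [ 0  2  0  1 -3  0  1]
  T: [-2 -1 -3 -3  0  0 -1]
  M: [ 1  0  1  1  1  0  0]
  [Θ]: (1)·0+(-1)·0+(1)·0+(-1)·-1+(-1)·0+(-1)·1+(1)·0 = 0
  [L]: (1)·0+(-1)·2+(1)·0+(-1)·1+(-1)·-3+(-1)·0+(1)·1 = 1
  [T]: (1)·-2+(-1)·-1+(1)·-3+(-1)·-3+(-1)·0+(-1)·0+(1)·-1 = -2
  [M]: (1)·1+(-1)·0+(1)·1+(-1)·1+(-1)·1+(-1)·0+(1)·0 = 0
⇒ L T^-2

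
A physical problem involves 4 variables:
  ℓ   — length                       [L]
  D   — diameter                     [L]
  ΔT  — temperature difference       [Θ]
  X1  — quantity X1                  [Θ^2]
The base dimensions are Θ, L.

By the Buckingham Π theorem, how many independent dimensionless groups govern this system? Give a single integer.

Dimensional matrix (Θ×L by ℓ×D×ΔT×X1):
  Θ: [ 0  0  1  2]
  L: [ 1  1  0  0]
Row reduction gives pivot columns ℓ,ΔT; rank = 2
4 vars − rank 2 = 2 Π groups

2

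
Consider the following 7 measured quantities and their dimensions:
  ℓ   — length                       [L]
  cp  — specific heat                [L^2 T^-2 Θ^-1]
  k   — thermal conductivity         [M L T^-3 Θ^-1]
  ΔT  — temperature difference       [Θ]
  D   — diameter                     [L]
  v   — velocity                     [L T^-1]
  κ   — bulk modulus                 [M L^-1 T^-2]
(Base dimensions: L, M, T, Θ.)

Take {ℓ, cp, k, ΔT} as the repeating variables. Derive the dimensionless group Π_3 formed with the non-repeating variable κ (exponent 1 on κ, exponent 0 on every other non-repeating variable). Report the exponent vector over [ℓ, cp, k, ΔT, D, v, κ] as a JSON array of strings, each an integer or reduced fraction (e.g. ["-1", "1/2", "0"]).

Dimensional matrix (L×M×T×Θ by ℓ×cp×k×ΔT×D×v×κ):
  L: [ 1  2  1  0  1  1 -1]
  M: [ 0  0  1  0  0  0  1]
  T: [ 0 -2 -3  0  0 -1 -2]
  Θ: [ 0 -1 -1  1  0  0  0]
Row reduction gives pivot columns ℓ,cp,k,ΔT; rank = 4
Repeat: ℓ,cp,k,ΔT; free: D,v,κ
RREF:
  r0: [   1    0    0    0    1    0   -1]
  r1: [   0    1    0    0    0  1/2 -1/2]
  r2: [   0    0    1    0    0    0    1]
  r3: [   0    0    0    1    0  1/2  1/2]
Fix exponent of κ at 1, D at 0, v at 0; solve each RREF row for its pivot's exponent:
  r0: exp(ℓ) + (-1)·1 = 0 ⇒ exp(ℓ) = 1
  r1: exp(cp) + (-1/2)·1 = 0 ⇒ exp(cp) = 1/2
  r2: exp(k) + (1)·1 = 0 ⇒ exp(k) = -1
  r3: exp(ΔT) + (1/2)·1 = 0 ⇒ exp(ΔT) = -1/2
Π_3 = ℓ · cp^(1/2) · k^-1 · ΔT^(-1/2) · κ

["1", "1/2", "-1", "-1/2", "0", "0", "1"]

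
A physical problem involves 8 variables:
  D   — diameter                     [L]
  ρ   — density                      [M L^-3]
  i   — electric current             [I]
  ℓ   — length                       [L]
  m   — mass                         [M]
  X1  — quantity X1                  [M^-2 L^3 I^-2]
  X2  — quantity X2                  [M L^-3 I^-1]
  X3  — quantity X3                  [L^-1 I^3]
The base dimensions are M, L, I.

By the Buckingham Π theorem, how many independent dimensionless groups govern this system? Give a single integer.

5

Dimensional matrix (M×L×I by D×ρ×i×ℓ×m×X1×X2×X3):
  M: [ 0  1  0  0  1 -2  1  0]
  L: [ 1 -3  0  1  0  3 -3 -1]
  I: [ 0  0  1  0  0 -2 -1  3]
RREF → pivots at {D,ρ,i} ⇒ r = 3
8 vars − rank 3 = 5 Π groups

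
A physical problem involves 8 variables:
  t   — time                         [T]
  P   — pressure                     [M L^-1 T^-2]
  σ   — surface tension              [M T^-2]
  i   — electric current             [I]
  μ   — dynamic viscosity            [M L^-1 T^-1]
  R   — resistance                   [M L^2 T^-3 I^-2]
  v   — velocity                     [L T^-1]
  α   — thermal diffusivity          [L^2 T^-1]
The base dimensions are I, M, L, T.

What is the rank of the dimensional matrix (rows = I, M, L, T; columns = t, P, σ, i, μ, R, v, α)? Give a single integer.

Exponent matrix [I,M,L,T] × [t,P,σ,i,μ,R,v,α]:
  I: [ 0  0  0  1  0 -2  0  0]
  M: [ 0  1  1  0  1  1  0  0]
  L: [ 0 -1  0  0 -1  2  1  2]
  T: [ 1 -2 -2  0 -1 -3 -1 -1]
Row reduction gives pivot columns t,P,σ,i; rank = 4

4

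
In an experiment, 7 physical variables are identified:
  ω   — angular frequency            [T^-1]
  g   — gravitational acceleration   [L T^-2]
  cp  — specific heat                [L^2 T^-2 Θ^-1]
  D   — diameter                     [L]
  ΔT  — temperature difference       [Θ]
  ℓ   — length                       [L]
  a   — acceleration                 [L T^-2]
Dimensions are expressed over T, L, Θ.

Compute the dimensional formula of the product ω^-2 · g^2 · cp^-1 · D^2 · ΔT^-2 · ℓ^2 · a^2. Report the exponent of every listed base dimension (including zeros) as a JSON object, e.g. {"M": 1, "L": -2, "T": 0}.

Dimensional matrix (T×L×Θ by ω×g×cp×D×ΔT×ℓ×a):
  T: [-1 -2 -2  0  0  0 -2]
  L: [ 0  1  2  1  0  1  1]
  Θ: [ 0  0 -1  0  1  0  0]
  [T]: (-2)·-1+(2)·-2+(-1)·-2+(2)·0+(-2)·0+(2)·0+(2)·-2 = -4
  [L]: (-2)·0+(2)·1+(-1)·2+(2)·1+(-2)·0+(2)·1+(2)·1 = 6
  [Θ]: (-2)·0+(2)·0+(-1)·-1+(2)·0+(-2)·1+(2)·0+(2)·0 = -1
⇒ T^-4 L^6 Θ^-1

{"T": -4, "L": 6, "Θ": -1}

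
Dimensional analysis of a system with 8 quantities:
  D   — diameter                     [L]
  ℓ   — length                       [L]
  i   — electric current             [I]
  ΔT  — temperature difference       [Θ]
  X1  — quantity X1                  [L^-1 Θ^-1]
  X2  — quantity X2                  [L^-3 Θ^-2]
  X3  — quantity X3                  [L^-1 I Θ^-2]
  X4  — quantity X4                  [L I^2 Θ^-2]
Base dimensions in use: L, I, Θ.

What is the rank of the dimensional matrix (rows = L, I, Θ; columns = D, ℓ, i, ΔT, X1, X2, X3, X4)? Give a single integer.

3

Write exponents as rows L,I,Θ / cols D,ℓ,i,ΔT,X1,X2,X3,X4:
  L: [ 1  1  0  0 -1 -3 -1  1]
  I: [ 0  0  1  0  0  0  1  2]
  Θ: [ 0  0  0  1 -1 -2 -2 -2]
Row reduction gives pivot columns D,i,ΔT; rank = 3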